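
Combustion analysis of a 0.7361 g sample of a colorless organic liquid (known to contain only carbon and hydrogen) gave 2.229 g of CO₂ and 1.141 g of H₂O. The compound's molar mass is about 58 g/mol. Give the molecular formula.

C4H10

mol C = 2.229 g CO₂ ÷ 44.009 g/mol = 0.050649 mol
mol H = 2 × 1.141 g H₂O ÷ 18.015 g/mol = 0.12667 mol
Divide by the smallest (0.050649 mol): C 1.000, H 2.501
Multiplying each by 2 gives whole numbers: C 2.00, H 5.00
Empirical formula: C2H5
Empirical-formula mass = 29.06 g/mol; 58 ÷ 29.06 ≈ 2, so the molecular formula is C4H10.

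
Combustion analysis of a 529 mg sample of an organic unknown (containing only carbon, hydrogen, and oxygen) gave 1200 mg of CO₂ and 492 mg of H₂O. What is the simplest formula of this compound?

C3H6O

mol C = 1.20 g CO₂ ÷ 44.009 g/mol = 0.02727 mol
mol H = 2 × 0.492 g H₂O ÷ 18.015 g/mol = 0.05462 mol
mass O = 0.529 − (0.3275 + 0.05506) = 0.1464 g → mol O = 0.1464 ÷ 15.999 = 0.009153 mol
Divide by the smallest (0.009153 mol): C 2.979, H 5.968, O 1.000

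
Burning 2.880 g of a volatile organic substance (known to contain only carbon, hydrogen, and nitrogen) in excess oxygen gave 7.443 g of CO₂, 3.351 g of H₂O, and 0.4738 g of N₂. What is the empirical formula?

C5H11N

mol C = 7.443 g CO₂ ÷ 44.009 g/mol = 0.16912 mol
mol H = 2 × 3.351 g H₂O ÷ 18.015 g/mol = 0.37202 mol
mol N = 2 × 0.4738 g N₂ ÷ 28.014 g/mol = 0.033826 mol
Divide by the smallest (0.033826 mol): C 5.000, H 10.998, N 1.000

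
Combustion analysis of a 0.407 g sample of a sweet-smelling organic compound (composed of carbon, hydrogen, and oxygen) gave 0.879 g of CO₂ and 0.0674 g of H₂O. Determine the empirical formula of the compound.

C8H3O4

mol C = 0.879 g CO₂ ÷ 44.009 g/mol = 0.01997 mol
mol H = 2 × 0.0674 g H₂O ÷ 18.015 g/mol = 0.007483 mol
mass O = 0.407 − (0.2399 + 0.007543) = 0.1596 g → mol O = 0.1596 ÷ 15.999 = 0.009973 mol
Divide by the smallest (0.007483 mol): C 2.669, H 1.000, O 1.333
Multiplying each by 3 gives whole numbers: C 8.01, H 3.00, O 4.00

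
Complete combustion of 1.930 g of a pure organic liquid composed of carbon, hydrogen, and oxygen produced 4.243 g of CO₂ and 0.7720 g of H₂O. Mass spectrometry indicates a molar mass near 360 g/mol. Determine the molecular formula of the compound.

C18H16O8

mol C = 4.243 g CO₂ ÷ 44.009 g/mol = 0.096412 mol
mol H = 2 × 0.7720 g H₂O ÷ 18.015 g/mol = 0.085706 mol
mass O = 1.930 − (1.1580 + 0.086392) = 0.68560 g → mol O = 0.68560 ÷ 15.999 = 0.042853 mol
Divide by the smallest (0.042853 mol): C 2.250, H 2.000, O 1.000
Multiplying each by 4 gives whole numbers: C 9.00, H 8.00, O 4.00
Empirical formula: C9H8O4
Empirical-formula mass = 180.16 g/mol; 360 ÷ 180.16 ≈ 2, so the molecular formula is C18H16O8.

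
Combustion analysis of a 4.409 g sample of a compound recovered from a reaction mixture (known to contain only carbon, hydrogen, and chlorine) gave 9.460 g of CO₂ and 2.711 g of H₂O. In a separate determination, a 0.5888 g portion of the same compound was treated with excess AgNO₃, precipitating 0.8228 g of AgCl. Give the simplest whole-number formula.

mol C = 9.460 g CO₂ ÷ 44.009 g/mol = 0.21496 mol
mol H = 2 × 2.711 g H₂O ÷ 18.015 g/mol = 0.30097 mol
From the AgCl data: mol Cl per gram of compound = (0.8228 ÷ 143.318) ÷ 0.5888 = 0.0097505 mol/g, so in the 4.409 g combustion sample mol Cl = 0.042990 mol
Divide by the smallest (0.042990 mol): C 5.000, H 7.001, Cl 1.000

C5H7Cl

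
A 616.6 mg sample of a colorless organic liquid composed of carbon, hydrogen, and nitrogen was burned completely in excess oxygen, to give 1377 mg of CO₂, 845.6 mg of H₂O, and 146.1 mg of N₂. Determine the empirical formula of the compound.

mol C = 1.377 g CO₂ ÷ 44.009 g/mol = 0.031289 mol
mol H = 2 × 0.8456 g H₂O ÷ 18.015 g/mol = 0.093877 mol
mol N = 2 × 0.1461 g N₂ ÷ 28.014 g/mol = 0.010430 mol
Divide by the smallest (0.010430 mol): C 3.000, H 9.000, N 1.000

C3H9N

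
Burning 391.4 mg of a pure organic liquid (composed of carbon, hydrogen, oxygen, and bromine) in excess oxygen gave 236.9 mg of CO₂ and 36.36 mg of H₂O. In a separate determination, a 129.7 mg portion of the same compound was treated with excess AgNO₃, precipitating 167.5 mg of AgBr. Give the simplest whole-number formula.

mol C = 0.2369 g CO₂ ÷ 44.009 g/mol = 0.0053830 mol
mol H = 2 × 0.03636 g H₂O ÷ 18.015 g/mol = 0.0040366 mol
From the AgBr data: mol Br per gram of compound = (0.1675 ÷ 187.772) ÷ 0.1297 = 0.0068777 mol/g, so in the 0.3914 g combustion sample mol Br = 0.0026919 mol
mass O = 0.3914 − (0.064655 + 0.0040689 + 0.21510) = 0.10758 g → mol O = 0.10758 ÷ 15.999 = 0.0067241 mol
Divide by the smallest (0.0026919 mol): C 2.000, H 1.500, Br 1.000, O 2.498
Multiplying each by 2 gives whole numbers: C 4.00, H 3.00, Br 2.00, O 5.00

C4H3Br2O5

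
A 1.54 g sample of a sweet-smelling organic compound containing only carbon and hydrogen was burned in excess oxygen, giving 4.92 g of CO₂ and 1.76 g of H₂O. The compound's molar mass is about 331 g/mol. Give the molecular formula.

C24H42

mol C = 4.92 g CO₂ ÷ 44.009 g/mol = 0.1118 mol
mol H = 2 × 1.76 g H₂O ÷ 18.015 g/mol = 0.1954 mol
Divide by the smallest (0.1118 mol): C 1.000, H 1.748
Multiplying each by 4 gives whole numbers: C 4.00, H 6.99
Empirical formula: C4H7
Empirical-formula mass = 55.10 g/mol; 331 ÷ 55.10 ≈ 6, so the molecular formula is C24H42.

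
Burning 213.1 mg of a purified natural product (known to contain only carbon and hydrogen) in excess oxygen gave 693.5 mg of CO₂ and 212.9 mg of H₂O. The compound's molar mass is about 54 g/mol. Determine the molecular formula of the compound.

C4H6

mol C = 0.6935 g CO₂ ÷ 44.009 g/mol = 0.015758 mol
mol H = 2 × 0.2129 g H₂O ÷ 18.015 g/mol = 0.023636 mol
Divide by the smallest (0.015758 mol): C 1.000, H 1.500
Multiplying each by 2 gives whole numbers: C 2.00, H 3.00
Empirical formula: C2H3
Empirical-formula mass = 27.05 g/mol; 54 ÷ 27.05 ≈ 2, so the molecular formula is C4H6.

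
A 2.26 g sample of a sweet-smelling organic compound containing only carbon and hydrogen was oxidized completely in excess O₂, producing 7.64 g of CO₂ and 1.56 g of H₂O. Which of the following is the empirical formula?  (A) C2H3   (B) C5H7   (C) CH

mol C = 7.64 g CO₂ ÷ 44.009 g/mol = 0.1736 mol
mol H = 2 × 1.56 g H₂O ÷ 18.015 g/mol = 0.1732 mol
Divide by the smallest (0.1732 mol): C 1.002, H 1.000

(C) CH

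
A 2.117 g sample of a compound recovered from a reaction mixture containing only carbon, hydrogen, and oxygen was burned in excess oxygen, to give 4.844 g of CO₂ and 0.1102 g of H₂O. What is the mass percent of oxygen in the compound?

mol C = 4.844 g CO₂ ÷ 44.009 g/mol = 0.11007 mol
mol H = 2 × 0.1102 g H₂O ÷ 18.015 g/mol = 0.012234 mol
mass O = 2.117 − (1.3220 + 0.012332) = 0.78264 g → mol O = 0.78264 ÷ 15.999 = 0.048918 mol
mass % O = 0.78264 g ÷ 2.117 g × 100%

36.97%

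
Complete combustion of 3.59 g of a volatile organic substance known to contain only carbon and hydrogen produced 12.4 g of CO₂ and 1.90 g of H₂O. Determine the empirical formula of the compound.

mol C = 12.4 g CO₂ ÷ 44.009 g/mol = 0.2818 mol
mol H = 2 × 1.90 g H₂O ÷ 18.015 g/mol = 0.2109 mol
Divide by the smallest (0.2109 mol): C 1.336, H 1.000
Multiplying each by 3 gives whole numbers: C 4.01, H 3.00

C4H3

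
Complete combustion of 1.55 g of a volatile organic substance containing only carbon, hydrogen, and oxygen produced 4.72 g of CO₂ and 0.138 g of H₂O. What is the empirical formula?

mol C = 4.72 g CO₂ ÷ 44.009 g/mol = 0.1073 mol
mol H = 2 × 0.138 g H₂O ÷ 18.015 g/mol = 0.01532 mol
mass O = 1.55 − (1.288 + 0.01544) = 0.2464 g → mol O = 0.2464 ÷ 15.999 = 0.01540 mol
Divide by the smallest (0.01532 mol): C 7.000, H 1.000, O 1.005

C7HO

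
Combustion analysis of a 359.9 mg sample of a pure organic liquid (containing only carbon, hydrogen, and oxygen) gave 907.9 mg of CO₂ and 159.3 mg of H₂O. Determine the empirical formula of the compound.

mol C = 0.9079 g CO₂ ÷ 44.009 g/mol = 0.020630 mol
mol H = 2 × 0.1593 g H₂O ÷ 18.015 g/mol = 0.017685 mol
mass O = 0.3599 − (0.24779 + 0.017827) = 0.094288 g → mol O = 0.094288 ÷ 15.999 = 0.0058934 mol
Divide by the smallest (0.0058934 mol): C 3.501, H 3.001, O 1.000
Multiplying each by 2 gives whole numbers: C 7.00, H 6.00, O 2.00

C7H6O2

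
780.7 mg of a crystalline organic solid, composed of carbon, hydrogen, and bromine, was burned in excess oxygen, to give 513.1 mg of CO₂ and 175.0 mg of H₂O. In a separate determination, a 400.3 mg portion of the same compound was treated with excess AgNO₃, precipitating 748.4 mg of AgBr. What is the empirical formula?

mol C = 0.5131 g CO₂ ÷ 44.009 g/mol = 0.011659 mol
mol H = 2 × 0.1750 g H₂O ÷ 18.015 g/mol = 0.019428 mol
From the AgBr data: mol Br per gram of compound = (0.7484 ÷ 187.772) ÷ 0.4003 = 0.0099567 mol/g, so in the 0.7807 g combustion sample mol Br = 0.0077732 mol
Divide by the smallest (0.0077732 mol): C 1.500, H 2.499, Br 1.000
Multiplying each by 2 gives whole numbers: C 3.00, H 5.00, Br 2.00

C3H5Br2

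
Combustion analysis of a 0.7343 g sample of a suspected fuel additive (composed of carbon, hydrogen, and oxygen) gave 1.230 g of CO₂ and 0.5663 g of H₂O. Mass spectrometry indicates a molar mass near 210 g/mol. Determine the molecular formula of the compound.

C8H18O6

mol C = 1.230 g CO₂ ÷ 44.009 g/mol = 0.027949 mol
mol H = 2 × 0.5663 g H₂O ÷ 18.015 g/mol = 0.062870 mol
mass O = 0.7343 − (0.33569 + 0.063373) = 0.33523 g → mol O = 0.33523 ÷ 15.999 = 0.020953 mol
Divide by the smallest (0.020953 mol): C 1.334, H 3.000, O 1.000
Multiplying each by 3 gives whole numbers: C 4.00, H 9.00, O 3.00
Empirical formula: C4H9O3
Empirical-formula mass = 105.11 g/mol; 210 ÷ 105.11 ≈ 2, so the molecular formula is C8H18O6.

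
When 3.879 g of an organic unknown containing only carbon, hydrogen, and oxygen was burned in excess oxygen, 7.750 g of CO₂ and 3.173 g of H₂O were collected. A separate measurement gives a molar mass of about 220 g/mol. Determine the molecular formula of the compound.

mol C = 7.750 g CO₂ ÷ 44.009 g/mol = 0.17610 mol
mol H = 2 × 3.173 g H₂O ÷ 18.015 g/mol = 0.35226 mol
mass O = 3.879 − (2.1151 + 0.35508) = 1.4088 g → mol O = 1.4088 ÷ 15.999 = 0.088054 mol
Divide by the smallest (0.088054 mol): C 2.000, H 4.001, O 1.000
Empirical formula: C2H4O
Empirical-formula mass = 44.05 g/mol; 220 ÷ 44.05 ≈ 5, so the molecular formula is C10H20O5.

C10H20O5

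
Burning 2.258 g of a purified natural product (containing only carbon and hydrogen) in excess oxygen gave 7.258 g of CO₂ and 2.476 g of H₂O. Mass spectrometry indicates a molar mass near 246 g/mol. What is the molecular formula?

mol C = 7.258 g CO₂ ÷ 44.009 g/mol = 0.16492 mol
mol H = 2 × 2.476 g H₂O ÷ 18.015 g/mol = 0.27488 mol
Divide by the smallest (0.16492 mol): C 1.000, H 1.667
Multiplying each by 3 gives whole numbers: C 3.00, H 5.00
Empirical formula: C3H5
Empirical-formula mass = 41.07 g/mol; 246 ÷ 41.07 ≈ 6, so the molecular formula is C18H30.

C18H30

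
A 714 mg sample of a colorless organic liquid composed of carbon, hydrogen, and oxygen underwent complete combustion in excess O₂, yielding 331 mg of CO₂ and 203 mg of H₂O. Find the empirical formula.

mol C = 0.331 g CO₂ ÷ 44.009 g/mol = 0.007521 mol
mol H = 2 × 0.203 g H₂O ÷ 18.015 g/mol = 0.02254 mol
mass O = 0.714 − (0.09034 + 0.02272) = 0.6009 g → mol O = 0.6009 ÷ 15.999 = 0.03756 mol
Divide by the smallest (0.007521 mol): C 1.000, H 2.996, O 4.994

CH3O5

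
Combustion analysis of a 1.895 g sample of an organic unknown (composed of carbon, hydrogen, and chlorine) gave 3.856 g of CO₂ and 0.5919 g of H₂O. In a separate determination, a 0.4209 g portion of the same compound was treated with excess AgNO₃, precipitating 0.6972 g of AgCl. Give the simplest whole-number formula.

C4H3Cl

mol C = 3.856 g CO₂ ÷ 44.009 g/mol = 0.087618 mol
mol H = 2 × 0.5919 g H₂O ÷ 18.015 g/mol = 0.065712 mol
From the AgCl data: mol Cl per gram of compound = (0.6972 ÷ 143.318) ÷ 0.4209 = 0.011558 mol/g, so in the 1.895 g combustion sample mol Cl = 0.021902 mol
Divide by the smallest (0.021902 mol): C 4.000, H 3.000, Cl 1.000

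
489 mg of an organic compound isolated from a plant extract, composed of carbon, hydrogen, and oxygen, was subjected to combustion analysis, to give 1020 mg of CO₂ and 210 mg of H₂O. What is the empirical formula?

C2H2O

mol C = 1.02 g CO₂ ÷ 44.009 g/mol = 0.02318 mol
mol H = 2 × 0.210 g H₂O ÷ 18.015 g/mol = 0.02331 mol
mass O = 0.489 − (0.2784 + 0.02350) = 0.1871 g → mol O = 0.1871 ÷ 15.999 = 0.01170 mol
Divide by the smallest (0.01170 mol): C 1.982, H 1.993, O 1.000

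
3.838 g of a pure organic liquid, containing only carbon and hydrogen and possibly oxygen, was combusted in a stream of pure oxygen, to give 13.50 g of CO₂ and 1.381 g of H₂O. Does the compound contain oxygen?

mol C = 13.50 g CO₂ ÷ 44.009 g/mol = 0.30676 mol
mol H = 2 × 1.381 g H₂O ÷ 18.015 g/mol = 0.15332 mol
C and H together account for 3.8390 g — essentially the entire 3.838 g sample — so the compound contains no oxygen.

no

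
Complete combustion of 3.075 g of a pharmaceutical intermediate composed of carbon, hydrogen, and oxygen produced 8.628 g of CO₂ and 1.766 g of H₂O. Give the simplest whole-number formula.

C6H6O

mol C = 8.628 g CO₂ ÷ 44.009 g/mol = 0.19605 mol
mol H = 2 × 1.766 g H₂O ÷ 18.015 g/mol = 0.19606 mol
mass O = 3.075 − (2.3548 + 0.19763) = 0.52261 g → mol O = 0.52261 ÷ 15.999 = 0.032665 mol
Divide by the smallest (0.032665 mol): C 6.002, H 6.002, O 1.000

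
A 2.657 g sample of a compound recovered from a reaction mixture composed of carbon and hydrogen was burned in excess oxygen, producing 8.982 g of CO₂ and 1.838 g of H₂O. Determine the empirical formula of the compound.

CH

mol C = 8.982 g CO₂ ÷ 44.009 g/mol = 0.20409 mol
mol H = 2 × 1.838 g H₂O ÷ 18.015 g/mol = 0.20405 mol
Divide by the smallest (0.20405 mol): C 1.000, H 1.000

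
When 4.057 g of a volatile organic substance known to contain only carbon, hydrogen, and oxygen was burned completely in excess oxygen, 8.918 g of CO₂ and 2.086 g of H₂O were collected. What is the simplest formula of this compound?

C7H8O3

mol C = 8.918 g CO₂ ÷ 44.009 g/mol = 0.20264 mol
mol H = 2 × 2.086 g H₂O ÷ 18.015 g/mol = 0.23158 mol
mass O = 4.057 − (2.4339 + 0.23344) = 1.3896 g → mol O = 1.3896 ÷ 15.999 = 0.086858 mol
Divide by the smallest (0.086858 mol): C 2.333, H 2.666, O 1.000
Multiplying each by 3 gives whole numbers: C 7.00, H 8.00, O 3.00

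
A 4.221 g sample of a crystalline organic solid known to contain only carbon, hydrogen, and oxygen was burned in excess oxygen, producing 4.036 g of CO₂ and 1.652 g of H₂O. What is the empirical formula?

CH2O2

mol C = 4.036 g CO₂ ÷ 44.009 g/mol = 0.091709 mol
mol H = 2 × 1.652 g H₂O ÷ 18.015 g/mol = 0.18340 mol
mass O = 4.221 − (1.1015 + 0.18487) = 2.9346 g → mol O = 2.9346 ÷ 15.999 = 0.18343 mol
Divide by the smallest (0.091709 mol): C 1.000, H 2.000, O 2.000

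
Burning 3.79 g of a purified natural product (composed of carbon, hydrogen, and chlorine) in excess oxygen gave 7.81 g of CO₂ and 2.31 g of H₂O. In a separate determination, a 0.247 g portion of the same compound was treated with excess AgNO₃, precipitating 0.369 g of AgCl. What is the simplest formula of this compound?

C9H13Cl2

mol C = 7.81 g CO₂ ÷ 44.009 g/mol = 0.1775 mol
mol H = 2 × 2.31 g H₂O ÷ 18.015 g/mol = 0.2565 mol
From the AgCl data: mol Cl per gram of compound = (0.369 ÷ 143.318) ÷ 0.247 = 0.01042 mol/g, so in the 3.79 g combustion sample mol Cl = 0.03951 mol
Divide by the smallest (0.03951 mol): C 4.492, H 6.491, Cl 1.000
Multiplying each by 2 gives whole numbers: C 8.98, H 12.98, Cl 2.00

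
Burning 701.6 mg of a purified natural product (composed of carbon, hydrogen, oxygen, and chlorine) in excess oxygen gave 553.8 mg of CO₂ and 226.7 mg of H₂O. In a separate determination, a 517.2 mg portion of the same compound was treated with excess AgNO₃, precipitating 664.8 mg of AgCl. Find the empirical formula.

mol C = 0.5538 g CO₂ ÷ 44.009 g/mol = 0.012584 mol
mol H = 2 × 0.2267 g H₂O ÷ 18.015 g/mol = 0.025168 mol
From the AgCl data: mol Cl per gram of compound = (0.6648 ÷ 143.318) ÷ 0.5172 = 0.0089687 mol/g, so in the 0.7016 g combustion sample mol Cl = 0.0062925 mol
mass O = 0.7016 − (0.15114 + 0.025369 + 0.22307) = 0.30202 g → mol O = 0.30202 ÷ 15.999 = 0.018877 mol
Divide by the smallest (0.0062925 mol): C 2.000, H 4.000, Cl 1.000, O 3.000

C2H4ClO3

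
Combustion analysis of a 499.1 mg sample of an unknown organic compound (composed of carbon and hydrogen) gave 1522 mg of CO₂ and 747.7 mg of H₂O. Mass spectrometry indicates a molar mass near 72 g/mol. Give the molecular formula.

mol C = 1.522 g CO₂ ÷ 44.009 g/mol = 0.034584 mol
mol H = 2 × 0.7477 g H₂O ÷ 18.015 g/mol = 0.083009 mol
Divide by the smallest (0.034584 mol): C 1.000, H 2.400
Multiplying each by 5 gives whole numbers: C 5.00, H 12.00
Empirical formula: C5H12
Empirical-formula mass = 72.15 g/mol; 72 ÷ 72.15 ≈ 1, so the molecular formula is C5H12.

C5H12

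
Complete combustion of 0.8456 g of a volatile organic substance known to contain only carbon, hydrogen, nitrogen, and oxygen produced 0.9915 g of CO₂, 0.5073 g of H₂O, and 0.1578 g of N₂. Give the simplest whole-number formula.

C2H5NO2

mol C = 0.9915 g CO₂ ÷ 44.009 g/mol = 0.022529 mol
mol H = 2 × 0.5073 g H₂O ÷ 18.015 g/mol = 0.056320 mol
mol N = 2 × 0.1578 g N₂ ÷ 28.014 g/mol = 0.011266 mol
mass O = 0.8456 − (0.27060 + 0.056770 + 0.15780) = 0.36043 g → mol O = 0.36043 ÷ 15.999 = 0.022528 mol
Divide by the smallest (0.011266 mol): C 2.000, H 4.999, N 1.000, O 2.000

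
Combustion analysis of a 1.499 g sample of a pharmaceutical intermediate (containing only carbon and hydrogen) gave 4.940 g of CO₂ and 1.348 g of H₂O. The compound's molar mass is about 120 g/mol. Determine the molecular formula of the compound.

C9H12

mol C = 4.940 g CO₂ ÷ 44.009 g/mol = 0.11225 mol
mol H = 2 × 1.348 g H₂O ÷ 18.015 g/mol = 0.14965 mol
Divide by the smallest (0.11225 mol): C 1.000, H 1.333
Multiplying each by 3 gives whole numbers: C 3.00, H 4.00
Empirical formula: C3H4
Empirical-formula mass = 40.06 g/mol; 120 ÷ 40.06 ≈ 3, so the molecular formula is C9H12.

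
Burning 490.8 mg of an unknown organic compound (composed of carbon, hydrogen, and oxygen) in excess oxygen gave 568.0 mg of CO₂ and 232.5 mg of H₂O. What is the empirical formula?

mol C = 0.5680 g CO₂ ÷ 44.009 g/mol = 0.012906 mol
mol H = 2 × 0.2325 g H₂O ÷ 18.015 g/mol = 0.025812 mol
mass O = 0.4908 − (0.15502 + 0.026018) = 0.30976 g → mol O = 0.30976 ÷ 15.999 = 0.019361 mol
Divide by the smallest (0.012906 mol): C 1.000, H 2.000, O 1.500
Multiplying each by 2 gives whole numbers: C 2.00, H 4.00, O 3.00

C2H4O3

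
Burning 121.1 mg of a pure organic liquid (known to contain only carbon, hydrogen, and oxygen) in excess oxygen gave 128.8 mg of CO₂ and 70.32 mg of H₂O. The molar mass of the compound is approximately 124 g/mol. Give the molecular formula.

C3H8O5

mol C = 0.1288 g CO₂ ÷ 44.009 g/mol = 0.0029267 mol
mol H = 2 × 0.07032 g H₂O ÷ 18.015 g/mol = 0.0078068 mol
mass O = 0.1211 − (0.035152 + 0.0078693) = 0.078078 g → mol O = 0.078078 ÷ 15.999 = 0.0048802 mol
Divide by the smallest (0.0029267 mol): C 1.000, H 2.667, O 1.667
Multiplying each by 3 gives whole numbers: C 3.00, H 8.00, O 5.00
Empirical formula: C3H8O5
Empirical-formula mass = 124.09 g/mol; 124 ÷ 124.09 ≈ 1, so the molecular formula is C3H8O5.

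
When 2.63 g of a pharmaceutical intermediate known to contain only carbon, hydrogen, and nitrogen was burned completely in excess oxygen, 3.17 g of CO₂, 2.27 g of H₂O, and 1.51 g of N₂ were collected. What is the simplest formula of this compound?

mol C = 3.17 g CO₂ ÷ 44.009 g/mol = 0.07203 mol
mol H = 2 × 2.27 g H₂O ÷ 18.015 g/mol = 0.2520 mol
mol N = 2 × 1.51 g N₂ ÷ 28.014 g/mol = 0.1078 mol
Divide by the smallest (0.07203 mol): C 1.000, H 3.499, N 1.497
Multiplying each by 2 gives whole numbers: C 2.00, H 7.00, N 2.99

C2H7N3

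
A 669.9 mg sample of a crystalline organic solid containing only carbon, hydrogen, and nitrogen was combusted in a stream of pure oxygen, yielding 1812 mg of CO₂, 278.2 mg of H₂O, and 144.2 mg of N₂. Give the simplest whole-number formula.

C4H3N

mol C = 1.812 g CO₂ ÷ 44.009 g/mol = 0.041173 mol
mol H = 2 × 0.2782 g H₂O ÷ 18.015 g/mol = 0.030885 mol
mol N = 2 × 0.1442 g N₂ ÷ 28.014 g/mol = 0.010295 mol
Divide by the smallest (0.010295 mol): C 3.999, H 3.000, N 1.000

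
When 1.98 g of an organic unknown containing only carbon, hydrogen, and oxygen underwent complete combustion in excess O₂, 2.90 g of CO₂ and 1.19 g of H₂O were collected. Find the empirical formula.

mol C = 2.90 g CO₂ ÷ 44.009 g/mol = 0.06590 mol
mol H = 2 × 1.19 g H₂O ÷ 18.015 g/mol = 0.1321 mol
mass O = 1.98 − (0.7915 + 0.1332) = 1.055 g → mol O = 1.055 ÷ 15.999 = 0.06596 mol
Divide by the smallest (0.06590 mol): C 1.000, H 2.005, O 1.001

CH2O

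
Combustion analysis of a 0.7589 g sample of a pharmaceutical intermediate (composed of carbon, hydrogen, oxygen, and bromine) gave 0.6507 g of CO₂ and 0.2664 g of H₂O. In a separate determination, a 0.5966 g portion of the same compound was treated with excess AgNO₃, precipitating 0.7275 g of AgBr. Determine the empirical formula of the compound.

C3H6BrO2

mol C = 0.6507 g CO₂ ÷ 44.009 g/mol = 0.014786 mol
mol H = 2 × 0.2664 g H₂O ÷ 18.015 g/mol = 0.029575 mol
From the AgBr data: mol Br per gram of compound = (0.7275 ÷ 187.772) ÷ 0.5966 = 0.0064941 mol/g, so in the 0.7589 g combustion sample mol Br = 0.0049284 mol
mass O = 0.7589 − (0.17759 + 0.029812 + 0.39380) = 0.15770 g → mol O = 0.15770 ÷ 15.999 = 0.0098570 mol
Divide by the smallest (0.0049284 mol): C 3.000, H 6.001, Br 1.000, O 2.000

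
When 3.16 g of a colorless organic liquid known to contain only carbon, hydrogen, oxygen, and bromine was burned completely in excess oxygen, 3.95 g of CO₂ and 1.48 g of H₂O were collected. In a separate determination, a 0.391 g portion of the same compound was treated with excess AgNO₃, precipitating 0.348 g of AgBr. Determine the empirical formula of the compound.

mol C = 3.95 g CO₂ ÷ 44.009 g/mol = 0.08975 mol
mol H = 2 × 1.48 g H₂O ÷ 18.015 g/mol = 0.1643 mol
From the AgBr data: mol Br per gram of compound = (0.348 ÷ 187.772) ÷ 0.391 = 0.004740 mol/g, so in the 3.16 g combustion sample mol Br = 0.01498 mol
mass O = 3.16 − (1.078 + 0.1656 + 1.197) = 0.7195 g → mol O = 0.7195 ÷ 15.999 = 0.04497 mol
Divide by the smallest (0.01498 mol): C 5.992, H 10.970, Br 1.000, O 3.003

C6H11BrO3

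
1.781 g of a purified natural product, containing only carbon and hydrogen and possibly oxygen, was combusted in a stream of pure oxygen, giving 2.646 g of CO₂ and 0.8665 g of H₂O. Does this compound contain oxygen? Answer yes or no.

yes

mol C = 2.646 g CO₂ ÷ 44.009 g/mol = 0.060124 mol
mol H = 2 × 0.8665 g H₂O ÷ 18.015 g/mol = 0.096198 mol
C and H account for only 0.81912 g of the 1.781 g sample; the remaining 0.96188 g must be oxygen.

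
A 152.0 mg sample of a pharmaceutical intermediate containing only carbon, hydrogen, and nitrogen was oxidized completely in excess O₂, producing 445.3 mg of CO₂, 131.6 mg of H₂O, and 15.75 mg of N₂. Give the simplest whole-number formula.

mol C = 0.4453 g CO₂ ÷ 44.009 g/mol = 0.010118 mol
mol H = 2 × 0.1316 g H₂O ÷ 18.015 g/mol = 0.014610 mol
mol N = 2 × 0.01575 g N₂ ÷ 28.014 g/mol = 0.0011244 mol
Divide by the smallest (0.0011244 mol): C 8.999, H 12.993, N 1.000

C9H13N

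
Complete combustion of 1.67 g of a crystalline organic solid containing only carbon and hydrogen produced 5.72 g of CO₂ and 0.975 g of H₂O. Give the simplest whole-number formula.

C6H5

mol C = 5.72 g CO₂ ÷ 44.009 g/mol = 0.1300 mol
mol H = 2 × 0.975 g H₂O ÷ 18.015 g/mol = 0.1082 mol
Divide by the smallest (0.1082 mol): C 1.201, H 1.000
Multiplying each by 5 gives whole numbers: C 6.00, H 5.00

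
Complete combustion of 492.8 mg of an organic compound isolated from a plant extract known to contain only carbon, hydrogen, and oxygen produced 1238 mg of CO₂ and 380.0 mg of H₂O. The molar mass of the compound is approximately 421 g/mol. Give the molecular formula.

mol C = 1.238 g CO₂ ÷ 44.009 g/mol = 0.028131 mol
mol H = 2 × 0.3800 g H₂O ÷ 18.015 g/mol = 0.042187 mol
mass O = 0.4928 − (0.33788 + 0.042525) = 0.11240 g → mol O = 0.11240 ÷ 15.999 = 0.0070254 mol
Divide by the smallest (0.0070254 mol): C 4.004, H 6.005, O 1.000
Empirical formula: C4H6O
Empirical-formula mass = 70.09 g/mol; 421 ÷ 70.09 ≈ 6, so the molecular formula is C24H36O6.

C24H36O6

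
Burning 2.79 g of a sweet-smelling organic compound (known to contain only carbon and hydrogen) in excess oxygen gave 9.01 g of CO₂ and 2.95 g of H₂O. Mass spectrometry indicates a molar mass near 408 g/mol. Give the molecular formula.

mol C = 9.01 g CO₂ ÷ 44.009 g/mol = 0.2047 mol
mol H = 2 × 2.95 g H₂O ÷ 18.015 g/mol = 0.3275 mol
Divide by the smallest (0.2047 mol): C 1.000, H 1.600
Multiplying each by 5 gives whole numbers: C 5.00, H 8.00
Empirical formula: C5H8
Empirical-formula mass = 68.12 g/mol; 408 ÷ 68.12 ≈ 6, so the molecular formula is C30H48.

C30H48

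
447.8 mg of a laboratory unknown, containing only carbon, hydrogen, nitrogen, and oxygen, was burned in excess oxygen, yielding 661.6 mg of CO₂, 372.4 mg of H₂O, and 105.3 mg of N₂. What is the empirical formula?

C4H11N2O2

mol C = 0.6616 g CO₂ ÷ 44.009 g/mol = 0.015033 mol
mol H = 2 × 0.3724 g H₂O ÷ 18.015 g/mol = 0.041343 mol
mol N = 2 × 0.1053 g N₂ ÷ 28.014 g/mol = 0.0075177 mol
mass O = 0.4478 − (0.18056 + 0.041674 + 0.10530) = 0.12026 g → mol O = 0.12026 ÷ 15.999 = 0.0075168 mol
Divide by the smallest (0.0075168 mol): C 2.000, H 5.500, N 1.000, O 1.000
Multiplying each by 2 gives whole numbers: C 4.00, H 11.00, N 2.00, O 2.00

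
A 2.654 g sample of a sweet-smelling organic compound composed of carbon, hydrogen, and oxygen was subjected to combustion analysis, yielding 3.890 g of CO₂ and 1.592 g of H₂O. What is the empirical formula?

mol C = 3.890 g CO₂ ÷ 44.009 g/mol = 0.088391 mol
mol H = 2 × 1.592 g H₂O ÷ 18.015 g/mol = 0.17674 mol
mass O = 2.654 − (1.0617 + 0.17816) = 1.4142 g → mol O = 1.4142 ÷ 15.999 = 0.088392 mol
Divide by the smallest (0.088391 mol): C 1.000, H 2.000, O 1.000

CH2O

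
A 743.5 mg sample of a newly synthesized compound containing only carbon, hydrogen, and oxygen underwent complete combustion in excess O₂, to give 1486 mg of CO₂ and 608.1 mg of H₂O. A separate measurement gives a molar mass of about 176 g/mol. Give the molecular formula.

C8H16O4

mol C = 1.486 g CO₂ ÷ 44.009 g/mol = 0.033766 mol
mol H = 2 × 0.6081 g H₂O ÷ 18.015 g/mol = 0.067510 mol
mass O = 0.7435 − (0.40556 + 0.068050) = 0.26989 g → mol O = 0.26989 ÷ 15.999 = 0.016869 mol
Divide by the smallest (0.016869 mol): C 2.002, H 4.002, O 1.000
Empirical formula: C2H4O
Empirical-formula mass = 44.05 g/mol; 176 ÷ 44.05 ≈ 4, so the molecular formula is C8H16O4.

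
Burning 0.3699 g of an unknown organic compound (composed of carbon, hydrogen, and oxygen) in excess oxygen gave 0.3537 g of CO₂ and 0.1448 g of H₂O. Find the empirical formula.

mol C = 0.3537 g CO₂ ÷ 44.009 g/mol = 0.0080370 mol
mol H = 2 × 0.1448 g H₂O ÷ 18.015 g/mol = 0.016075 mol
mass O = 0.3699 − (0.096532 + 0.016204) = 0.25716 g → mol O = 0.25716 ÷ 15.999 = 0.016074 mol
Divide by the smallest (0.0080370 mol): C 1.000, H 2.000, O 2.000

CH2O2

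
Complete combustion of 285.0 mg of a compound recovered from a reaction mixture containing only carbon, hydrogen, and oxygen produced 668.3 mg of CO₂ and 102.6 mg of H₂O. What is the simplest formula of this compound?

mol C = 0.6683 g CO₂ ÷ 44.009 g/mol = 0.015186 mol
mol H = 2 × 0.1026 g H₂O ÷ 18.015 g/mol = 0.011391 mol
mass O = 0.2850 − (0.18239 + 0.011482) = 0.091125 g → mol O = 0.091125 ÷ 15.999 = 0.0056957 mol
Divide by the smallest (0.0056957 mol): C 2.666, H 2.000, O 1.000
Multiplying each by 3 gives whole numbers: C 8.00, H 6.00, O 3.00

C8H6O3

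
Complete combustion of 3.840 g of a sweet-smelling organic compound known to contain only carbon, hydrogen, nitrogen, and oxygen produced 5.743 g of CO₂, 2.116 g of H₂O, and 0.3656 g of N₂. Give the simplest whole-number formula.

C5H9NO4

mol C = 5.743 g CO₂ ÷ 44.009 g/mol = 0.13050 mol
mol H = 2 × 2.116 g H₂O ÷ 18.015 g/mol = 0.23492 mol
mol N = 2 × 0.3656 g N₂ ÷ 28.014 g/mol = 0.026101 mol
mass O = 3.840 − (1.5674 + 0.23679 + 0.36560) = 1.6702 g → mol O = 1.6702 ÷ 15.999 = 0.10440 mol
Divide by the smallest (0.026101 mol): C 5.000, H 9.000, N 1.000, O 4.000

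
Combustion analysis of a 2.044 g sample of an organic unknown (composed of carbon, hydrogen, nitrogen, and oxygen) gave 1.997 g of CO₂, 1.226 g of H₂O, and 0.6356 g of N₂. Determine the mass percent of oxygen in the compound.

35.53%

mol C = 1.997 g CO₂ ÷ 44.009 g/mol = 0.045377 mol
mol H = 2 × 1.226 g H₂O ÷ 18.015 g/mol = 0.13611 mol
mol N = 2 × 0.6356 g N₂ ÷ 28.014 g/mol = 0.045377 mol
mass O = 2.044 − (0.54502 + 0.13720 + 0.63560) = 0.72618 g → mol O = 0.72618 ÷ 15.999 = 0.045389 mol
mass % O = 0.72618 g ÷ 2.044 g × 100%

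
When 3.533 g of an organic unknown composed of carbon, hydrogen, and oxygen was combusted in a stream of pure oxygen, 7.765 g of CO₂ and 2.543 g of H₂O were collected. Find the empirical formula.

C5H8O2

mol C = 7.765 g CO₂ ÷ 44.009 g/mol = 0.17644 mol
mol H = 2 × 2.543 g H₂O ÷ 18.015 g/mol = 0.28232 mol
mass O = 3.533 − (2.1192 + 0.28458) = 1.1292 g → mol O = 1.1292 ÷ 15.999 = 0.070579 mol
Divide by the smallest (0.070579 mol): C 2.500, H 4.000, O 1.000
Multiplying each by 2 gives whole numbers: C 5.00, H 8.00, O 2.00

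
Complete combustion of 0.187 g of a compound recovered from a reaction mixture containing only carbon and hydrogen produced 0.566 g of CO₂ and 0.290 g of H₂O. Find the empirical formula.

mol C = 0.566 g CO₂ ÷ 44.009 g/mol = 0.01286 mol
mol H = 2 × 0.290 g H₂O ÷ 18.015 g/mol = 0.03220 mol
Divide by the smallest (0.01286 mol): C 1.000, H 2.503
Multiplying each by 2 gives whole numbers: C 2.00, H 5.01

C2H5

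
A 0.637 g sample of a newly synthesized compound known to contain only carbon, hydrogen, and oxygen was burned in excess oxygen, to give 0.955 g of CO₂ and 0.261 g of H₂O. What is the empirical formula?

mol C = 0.955 g CO₂ ÷ 44.009 g/mol = 0.02170 mol
mol H = 2 × 0.261 g H₂O ÷ 18.015 g/mol = 0.02898 mol
mass O = 0.637 − (0.2606 + 0.02921) = 0.3472 g → mol O = 0.3472 ÷ 15.999 = 0.02170 mol
Divide by the smallest (0.02170 mol): C 1.000, H 1.335, O 1.000
Multiplying each by 3 gives whole numbers: C 3.00, H 4.01, O 3.00

C3H4O3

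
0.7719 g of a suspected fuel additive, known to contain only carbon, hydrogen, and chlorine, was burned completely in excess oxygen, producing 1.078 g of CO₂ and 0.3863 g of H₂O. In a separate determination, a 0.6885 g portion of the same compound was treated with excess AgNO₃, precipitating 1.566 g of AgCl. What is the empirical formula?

mol C = 1.078 g CO₂ ÷ 44.009 g/mol = 0.024495 mol
mol H = 2 × 0.3863 g H₂O ÷ 18.015 g/mol = 0.042886 mol
From the AgCl data: mol Cl per gram of compound = (1.566 ÷ 143.318) ÷ 0.6885 = 0.015870 mol/g, so in the 0.7719 g combustion sample mol Cl = 0.012250 mol
Divide by the smallest (0.012250 mol): C 2.000, H 3.501, Cl 1.000
Multiplying each by 2 gives whole numbers: C 4.00, H 7.00, Cl 2.00

C4H7Cl2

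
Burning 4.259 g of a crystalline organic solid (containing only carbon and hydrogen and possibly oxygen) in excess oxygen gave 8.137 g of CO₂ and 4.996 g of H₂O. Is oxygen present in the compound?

yes

mol C = 8.137 g CO₂ ÷ 44.009 g/mol = 0.18489 mol
mol H = 2 × 4.996 g H₂O ÷ 18.015 g/mol = 0.55465 mol
C and H account for only 2.7798 g of the 4.259 g sample; the remaining 1.4792 g must be oxygen.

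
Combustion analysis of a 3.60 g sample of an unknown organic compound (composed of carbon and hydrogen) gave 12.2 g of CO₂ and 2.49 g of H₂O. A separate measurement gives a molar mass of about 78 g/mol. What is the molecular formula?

mol C = 12.2 g CO₂ ÷ 44.009 g/mol = 0.2772 mol
mol H = 2 × 2.49 g H₂O ÷ 18.015 g/mol = 0.2764 mol
Divide by the smallest (0.2764 mol): C 1.003, H 1.000
Empirical formula: CH
Empirical-formula mass = 13.02 g/mol; 78 ÷ 13.02 ≈ 6, so the molecular formula is C6H6.

C6H6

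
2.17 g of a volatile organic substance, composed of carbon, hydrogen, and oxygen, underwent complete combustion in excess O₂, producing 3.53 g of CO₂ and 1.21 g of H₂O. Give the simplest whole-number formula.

C6H10O5

mol C = 3.53 g CO₂ ÷ 44.009 g/mol = 0.08021 mol
mol H = 2 × 1.21 g H₂O ÷ 18.015 g/mol = 0.1343 mol
mass O = 2.17 − (0.9634 + 0.1354) = 1.071 g → mol O = 1.071 ÷ 15.999 = 0.06695 mol
Divide by the smallest (0.06695 mol): C 1.198, H 2.006, O 1.000
Multiplying each by 5 gives whole numbers: C 5.99, H 10.03, O 5.00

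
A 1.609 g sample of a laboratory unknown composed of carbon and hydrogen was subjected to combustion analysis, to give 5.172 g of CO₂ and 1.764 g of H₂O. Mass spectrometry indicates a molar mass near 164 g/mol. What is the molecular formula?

C12H20

mol C = 5.172 g CO₂ ÷ 44.009 g/mol = 0.11752 mol
mol H = 2 × 1.764 g H₂O ÷ 18.015 g/mol = 0.19584 mol
Divide by the smallest (0.11752 mol): C 1.000, H 1.666
Multiplying each by 3 gives whole numbers: C 3.00, H 5.00
Empirical formula: C3H5
Empirical-formula mass = 41.07 g/mol; 164 ÷ 41.07 ≈ 4, so the molecular formula is C12H20.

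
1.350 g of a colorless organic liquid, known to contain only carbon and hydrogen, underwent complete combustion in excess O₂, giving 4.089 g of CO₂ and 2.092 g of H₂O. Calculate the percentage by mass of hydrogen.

mol C = 4.089 g CO₂ ÷ 44.009 g/mol = 0.092913 mol
mol H = 2 × 2.092 g H₂O ÷ 18.015 g/mol = 0.23225 mol
mass % H = 0.23411 g ÷ 1.350 g × 100%

17.34%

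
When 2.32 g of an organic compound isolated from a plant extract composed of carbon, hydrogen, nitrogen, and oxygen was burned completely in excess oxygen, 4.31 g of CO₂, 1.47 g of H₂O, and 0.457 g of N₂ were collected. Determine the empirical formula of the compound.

C3H5NO

mol C = 4.31 g CO₂ ÷ 44.009 g/mol = 0.09793 mol
mol H = 2 × 1.47 g H₂O ÷ 18.015 g/mol = 0.1632 mol
mol N = 2 × 0.457 g N₂ ÷ 28.014 g/mol = 0.03263 mol
mass O = 2.32 − (1.176 + 0.1645 + 0.4570) = 0.5222 g → mol O = 0.5222 ÷ 15.999 = 0.03264 mol
Divide by the smallest (0.03263 mol): C 3.002, H 5.002, N 1.000, O 1.000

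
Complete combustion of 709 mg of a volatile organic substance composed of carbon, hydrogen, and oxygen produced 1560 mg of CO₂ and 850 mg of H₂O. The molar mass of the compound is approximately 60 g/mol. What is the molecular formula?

C3H8O

mol C = 1.56 g CO₂ ÷ 44.009 g/mol = 0.03545 mol
mol H = 2 × 0.850 g H₂O ÷ 18.015 g/mol = 0.09437 mol
mass O = 0.709 − (0.4258 + 0.09512) = 0.1881 g → mol O = 0.1881 ÷ 15.999 = 0.01176 mol
Divide by the smallest (0.01176 mol): C 3.015, H 8.025, O 1.000
Empirical formula: C3H8O
Empirical-formula mass = 60.10 g/mol; 60 ÷ 60.10 ≈ 1, so the molecular formula is C3H8O.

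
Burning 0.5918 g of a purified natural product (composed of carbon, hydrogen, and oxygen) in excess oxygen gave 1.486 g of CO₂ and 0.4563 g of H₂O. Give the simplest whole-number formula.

mol C = 1.486 g CO₂ ÷ 44.009 g/mol = 0.033766 mol
mol H = 2 × 0.4563 g H₂O ÷ 18.015 g/mol = 0.050658 mol
mass O = 0.5918 − (0.40556 + 0.051063) = 0.13518 g → mol O = 0.13518 ÷ 15.999 = 0.0084490 mol
Divide by the smallest (0.0084490 mol): C 3.996, H 5.996, O 1.000

C4H6O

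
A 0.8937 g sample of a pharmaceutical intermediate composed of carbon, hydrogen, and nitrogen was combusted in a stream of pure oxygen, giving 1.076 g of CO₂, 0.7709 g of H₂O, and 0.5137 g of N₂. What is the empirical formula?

C2H7N3

mol C = 1.076 g CO₂ ÷ 44.009 g/mol = 0.024450 mol
mol H = 2 × 0.7709 g H₂O ÷ 18.015 g/mol = 0.085584 mol
mol N = 2 × 0.5137 g N₂ ÷ 28.014 g/mol = 0.036675 mol
Divide by the smallest (0.024450 mol): C 1.000, H 3.500, N 1.500
Multiplying each by 2 gives whole numbers: C 2.00, H 7.00, N 3.00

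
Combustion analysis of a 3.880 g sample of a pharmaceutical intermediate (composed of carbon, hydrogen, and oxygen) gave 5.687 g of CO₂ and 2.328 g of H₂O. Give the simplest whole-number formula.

mol C = 5.687 g CO₂ ÷ 44.009 g/mol = 0.12922 mol
mol H = 2 × 2.328 g H₂O ÷ 18.015 g/mol = 0.25845 mol
mass O = 3.880 − (1.5521 + 0.26052) = 2.0674 g → mol O = 2.0674 ÷ 15.999 = 0.12922 mol
Divide by the smallest (0.12922 mol): C 1.000, H 2.000, O 1.000

CH2O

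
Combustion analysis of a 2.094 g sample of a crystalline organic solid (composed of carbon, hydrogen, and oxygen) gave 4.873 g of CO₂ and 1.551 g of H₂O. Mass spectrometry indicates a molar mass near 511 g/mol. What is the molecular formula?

C27H42O9

mol C = 4.873 g CO₂ ÷ 44.009 g/mol = 0.11073 mol
mol H = 2 × 1.551 g H₂O ÷ 18.015 g/mol = 0.17219 mol
mass O = 2.094 − (1.3299 + 0.17357) = 0.59049 g → mol O = 0.59049 ÷ 15.999 = 0.036908 mol
Divide by the smallest (0.036908 mol): C 3.000, H 4.665, O 1.000
Multiplying each by 3 gives whole numbers: C 9.00, H 14.00, O 3.00
Empirical formula: C9H14O3
Empirical-formula mass = 170.21 g/mol; 511 ÷ 170.21 ≈ 3, so the molecular formula is C27H42O9.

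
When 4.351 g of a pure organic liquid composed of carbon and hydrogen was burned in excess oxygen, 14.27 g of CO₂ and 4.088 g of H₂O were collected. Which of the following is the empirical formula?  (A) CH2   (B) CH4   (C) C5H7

(C) C5H7

mol C = 14.27 g CO₂ ÷ 44.009 g/mol = 0.32425 mol
mol H = 2 × 4.088 g H₂O ÷ 18.015 g/mol = 0.45384 mol
Divide by the smallest (0.32425 mol): C 1.000, H 1.400
Multiplying each by 5 gives whole numbers: C 5.00, H 7.00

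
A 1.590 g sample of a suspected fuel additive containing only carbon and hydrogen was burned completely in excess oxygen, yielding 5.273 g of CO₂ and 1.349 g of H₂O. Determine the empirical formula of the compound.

mol C = 5.273 g CO₂ ÷ 44.009 g/mol = 0.11982 mol
mol H = 2 × 1.349 g H₂O ÷ 18.015 g/mol = 0.14976 mol
Divide by the smallest (0.11982 mol): C 1.000, H 1.250
Multiplying each by 4 gives whole numbers: C 4.00, H 5.00

C4H5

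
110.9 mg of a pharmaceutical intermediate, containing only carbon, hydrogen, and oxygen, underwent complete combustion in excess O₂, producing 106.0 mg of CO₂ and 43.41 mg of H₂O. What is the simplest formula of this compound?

mol C = 0.1060 g CO₂ ÷ 44.009 g/mol = 0.0024086 mol
mol H = 2 × 0.04341 g H₂O ÷ 18.015 g/mol = 0.0048193 mol
mass O = 0.1109 − (0.028930 + 0.0048579) = 0.077112 g → mol O = 0.077112 ÷ 15.999 = 0.0048198 mol
Divide by the smallest (0.0024086 mol): C 1.000, H 2.001, O 2.001

CH2O2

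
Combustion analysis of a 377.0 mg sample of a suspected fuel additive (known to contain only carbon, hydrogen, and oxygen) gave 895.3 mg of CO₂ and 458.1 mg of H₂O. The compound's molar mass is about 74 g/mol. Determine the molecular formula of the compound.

mol C = 0.8953 g CO₂ ÷ 44.009 g/mol = 0.020344 mol
mol H = 2 × 0.4581 g H₂O ÷ 18.015 g/mol = 0.050858 mol
mass O = 0.3770 − (0.24435 + 0.051264) = 0.081389 g → mol O = 0.081389 ÷ 15.999 = 0.0050871 mol
Divide by the smallest (0.0050871 mol): C 3.999, H 9.997, O 1.000
Empirical formula: C4H10O
Empirical-formula mass = 74.12 g/mol; 74 ÷ 74.12 ≈ 1, so the molecular formula is C4H10O.

C4H10O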